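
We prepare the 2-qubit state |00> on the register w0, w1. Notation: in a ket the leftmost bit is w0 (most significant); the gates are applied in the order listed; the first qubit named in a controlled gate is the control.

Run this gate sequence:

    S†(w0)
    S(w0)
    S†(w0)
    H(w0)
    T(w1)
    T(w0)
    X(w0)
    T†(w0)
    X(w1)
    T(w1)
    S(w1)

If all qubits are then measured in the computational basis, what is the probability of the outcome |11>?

The probability of measuring |11> is 1/2.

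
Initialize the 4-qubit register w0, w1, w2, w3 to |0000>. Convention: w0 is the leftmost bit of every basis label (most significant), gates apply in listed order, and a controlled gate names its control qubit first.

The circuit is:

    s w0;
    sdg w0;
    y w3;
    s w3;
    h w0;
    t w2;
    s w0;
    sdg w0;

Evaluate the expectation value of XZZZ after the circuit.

The observable XZZZ averages to -1.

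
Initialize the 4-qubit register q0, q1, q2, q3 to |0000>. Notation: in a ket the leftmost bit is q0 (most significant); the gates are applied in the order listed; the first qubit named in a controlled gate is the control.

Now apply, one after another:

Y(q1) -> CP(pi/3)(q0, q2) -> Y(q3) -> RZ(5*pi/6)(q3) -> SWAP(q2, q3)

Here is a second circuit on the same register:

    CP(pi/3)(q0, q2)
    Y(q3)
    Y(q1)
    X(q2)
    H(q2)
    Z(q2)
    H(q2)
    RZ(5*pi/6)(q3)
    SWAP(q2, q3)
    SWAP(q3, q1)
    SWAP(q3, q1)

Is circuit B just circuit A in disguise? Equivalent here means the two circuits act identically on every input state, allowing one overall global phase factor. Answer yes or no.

Yes: on every input state the two circuits agree up to one overall phase factor.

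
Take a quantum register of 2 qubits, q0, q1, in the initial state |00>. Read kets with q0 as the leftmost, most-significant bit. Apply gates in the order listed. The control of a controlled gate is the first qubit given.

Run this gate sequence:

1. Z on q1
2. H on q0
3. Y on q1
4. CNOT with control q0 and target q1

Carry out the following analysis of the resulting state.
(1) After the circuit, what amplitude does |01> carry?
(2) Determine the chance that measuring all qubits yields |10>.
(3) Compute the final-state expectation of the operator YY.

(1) The final state's coefficient on |01> equals sqrt(2)*I/2.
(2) The probability of measuring |10> is 1/2.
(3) In the final state, YY has expectation 1.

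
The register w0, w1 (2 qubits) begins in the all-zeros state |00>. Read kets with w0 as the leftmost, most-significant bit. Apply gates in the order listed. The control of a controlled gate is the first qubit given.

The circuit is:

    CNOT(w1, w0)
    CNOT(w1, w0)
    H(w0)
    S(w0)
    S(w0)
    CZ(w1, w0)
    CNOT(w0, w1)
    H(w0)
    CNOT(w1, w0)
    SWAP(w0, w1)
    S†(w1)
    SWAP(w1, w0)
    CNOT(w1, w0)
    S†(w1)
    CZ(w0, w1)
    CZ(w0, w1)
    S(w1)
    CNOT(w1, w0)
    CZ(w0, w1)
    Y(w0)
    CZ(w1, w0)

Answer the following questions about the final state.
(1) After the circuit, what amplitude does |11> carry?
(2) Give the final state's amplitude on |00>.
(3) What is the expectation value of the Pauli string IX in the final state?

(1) The amplitude on |11> is -I/2.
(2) The amplitude on |00> is -1/2.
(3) In the final state, IX has expectation 0.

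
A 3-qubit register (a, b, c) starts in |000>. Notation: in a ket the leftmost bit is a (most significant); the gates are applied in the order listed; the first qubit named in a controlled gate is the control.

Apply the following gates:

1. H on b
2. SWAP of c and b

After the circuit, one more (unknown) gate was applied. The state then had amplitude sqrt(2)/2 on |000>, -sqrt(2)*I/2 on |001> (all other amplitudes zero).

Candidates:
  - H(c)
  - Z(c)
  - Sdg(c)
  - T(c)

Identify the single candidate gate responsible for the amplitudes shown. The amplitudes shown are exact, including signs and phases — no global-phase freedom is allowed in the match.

The unique candidate consistent with the amplitudes is Sdg(c).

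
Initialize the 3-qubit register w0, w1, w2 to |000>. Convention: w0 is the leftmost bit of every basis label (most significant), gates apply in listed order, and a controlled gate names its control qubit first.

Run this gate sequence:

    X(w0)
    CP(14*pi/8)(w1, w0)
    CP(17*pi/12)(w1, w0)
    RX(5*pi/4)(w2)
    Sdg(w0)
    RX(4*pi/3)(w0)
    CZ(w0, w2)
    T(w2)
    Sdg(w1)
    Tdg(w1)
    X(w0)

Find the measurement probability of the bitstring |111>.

Outcome |111> occurs with probability 0.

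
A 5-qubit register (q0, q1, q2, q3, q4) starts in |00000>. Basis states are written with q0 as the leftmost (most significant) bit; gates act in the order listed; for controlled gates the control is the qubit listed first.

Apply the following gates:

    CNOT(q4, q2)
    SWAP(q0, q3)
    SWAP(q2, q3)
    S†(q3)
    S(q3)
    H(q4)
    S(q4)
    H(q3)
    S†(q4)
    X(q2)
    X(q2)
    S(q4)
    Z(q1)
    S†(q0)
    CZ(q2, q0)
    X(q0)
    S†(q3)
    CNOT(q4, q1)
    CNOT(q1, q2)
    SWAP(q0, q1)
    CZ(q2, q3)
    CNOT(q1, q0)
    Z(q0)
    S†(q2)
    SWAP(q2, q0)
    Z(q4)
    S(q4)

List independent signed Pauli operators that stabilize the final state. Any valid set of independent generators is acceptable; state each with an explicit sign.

One valid set of independent stabilizer generators is +XIXZY, -IIIYZ, +ZIIIZ, -IZIII, -IIZIZ (any independent generating set of the same group is equally correct). Key observation: the block from step 9 through step 12 cancels to the identity and can be dropped.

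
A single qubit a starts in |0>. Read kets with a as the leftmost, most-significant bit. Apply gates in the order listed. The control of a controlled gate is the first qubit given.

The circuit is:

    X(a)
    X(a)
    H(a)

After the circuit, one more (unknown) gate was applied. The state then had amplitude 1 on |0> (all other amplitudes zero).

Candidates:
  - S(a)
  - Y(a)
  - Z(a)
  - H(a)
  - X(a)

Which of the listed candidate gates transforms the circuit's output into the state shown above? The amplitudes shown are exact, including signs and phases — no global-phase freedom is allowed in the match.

The applied gate was H(a).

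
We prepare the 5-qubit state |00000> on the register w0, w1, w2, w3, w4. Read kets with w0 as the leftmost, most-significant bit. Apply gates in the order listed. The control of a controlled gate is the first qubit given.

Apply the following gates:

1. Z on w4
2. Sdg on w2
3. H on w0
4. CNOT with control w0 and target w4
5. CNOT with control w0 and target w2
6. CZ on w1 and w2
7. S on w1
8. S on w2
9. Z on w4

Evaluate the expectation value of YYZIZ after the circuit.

The observable YYZIZ averages to 0.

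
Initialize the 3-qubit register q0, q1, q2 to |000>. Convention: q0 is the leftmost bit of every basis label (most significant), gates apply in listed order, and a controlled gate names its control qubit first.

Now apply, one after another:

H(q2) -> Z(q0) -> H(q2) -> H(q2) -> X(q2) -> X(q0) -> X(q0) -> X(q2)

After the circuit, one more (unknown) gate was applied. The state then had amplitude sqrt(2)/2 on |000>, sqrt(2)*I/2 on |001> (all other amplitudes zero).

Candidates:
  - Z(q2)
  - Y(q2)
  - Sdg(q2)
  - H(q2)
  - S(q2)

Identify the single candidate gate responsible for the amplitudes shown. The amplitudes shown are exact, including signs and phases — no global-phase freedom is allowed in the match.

It was S(q2) that produced the state shown. Key observation: gates 5-8 undo each other exactly, leaving only the rest of the circuit to track.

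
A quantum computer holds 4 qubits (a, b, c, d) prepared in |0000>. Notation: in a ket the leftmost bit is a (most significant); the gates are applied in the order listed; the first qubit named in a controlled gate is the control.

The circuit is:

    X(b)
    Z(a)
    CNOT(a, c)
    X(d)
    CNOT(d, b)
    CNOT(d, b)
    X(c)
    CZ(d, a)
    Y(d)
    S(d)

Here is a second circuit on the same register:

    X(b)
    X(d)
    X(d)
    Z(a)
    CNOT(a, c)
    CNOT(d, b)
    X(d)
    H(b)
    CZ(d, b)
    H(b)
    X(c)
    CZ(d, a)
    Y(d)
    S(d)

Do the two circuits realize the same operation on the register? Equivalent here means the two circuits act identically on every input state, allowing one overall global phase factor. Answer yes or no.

No, they are not equivalent — no single phase factor reconciles the two unitaries.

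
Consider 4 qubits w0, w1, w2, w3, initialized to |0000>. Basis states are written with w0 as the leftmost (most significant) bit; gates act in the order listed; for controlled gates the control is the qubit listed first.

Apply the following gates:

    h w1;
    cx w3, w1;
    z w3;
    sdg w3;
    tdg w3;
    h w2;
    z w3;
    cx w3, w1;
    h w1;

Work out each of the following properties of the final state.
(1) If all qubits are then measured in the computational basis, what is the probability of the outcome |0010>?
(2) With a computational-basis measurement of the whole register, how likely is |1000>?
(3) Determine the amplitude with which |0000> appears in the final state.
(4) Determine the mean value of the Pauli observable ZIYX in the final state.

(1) The probability of measuring |0010> is 1/2.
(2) A full measurement returns |1000> with probability 0.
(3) |0000> carries amplitude sqrt(2)/2 in the final state.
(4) The observable ZIYX averages to 0.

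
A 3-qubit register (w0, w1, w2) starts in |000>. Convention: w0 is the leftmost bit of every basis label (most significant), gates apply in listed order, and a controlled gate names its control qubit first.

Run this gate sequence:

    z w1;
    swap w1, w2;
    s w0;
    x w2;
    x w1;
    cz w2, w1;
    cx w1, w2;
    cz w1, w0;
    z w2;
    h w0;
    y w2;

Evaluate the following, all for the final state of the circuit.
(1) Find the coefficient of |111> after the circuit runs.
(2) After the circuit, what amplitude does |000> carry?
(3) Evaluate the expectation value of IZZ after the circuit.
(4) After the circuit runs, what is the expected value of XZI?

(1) |111> carries amplitude -sqrt(2)*I/2 in the final state.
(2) The final state's coefficient on |000> equals 0.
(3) The observable IZZ averages to 1.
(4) The expectation value of XZI is -1.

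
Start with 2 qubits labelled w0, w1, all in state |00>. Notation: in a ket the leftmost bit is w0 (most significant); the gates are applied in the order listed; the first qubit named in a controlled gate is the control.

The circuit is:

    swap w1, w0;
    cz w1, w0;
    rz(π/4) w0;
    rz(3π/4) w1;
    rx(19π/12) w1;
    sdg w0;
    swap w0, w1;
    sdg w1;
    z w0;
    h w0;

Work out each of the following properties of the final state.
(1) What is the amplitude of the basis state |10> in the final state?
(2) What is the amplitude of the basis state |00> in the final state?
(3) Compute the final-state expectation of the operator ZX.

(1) The amplitude on |10> is -sqrt(6*sqrt(2) + 12)/8 + sqrt(4 - 2*sqrt(2))/8 + I*sqrt(12 - 6*sqrt(2))/8 + I*sqrt(2*sqrt(2) + 4)/8.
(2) The final state's coefficient on |00> equals -sqrt(4 - 2*sqrt(2))/8 + sqrt(6*sqrt(2) + 12)/8 + I*sqrt(12 - 6*sqrt(2))/8 + I*sqrt(2*sqrt(2) + 4)/8.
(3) In the final state, ZX has expectation 0.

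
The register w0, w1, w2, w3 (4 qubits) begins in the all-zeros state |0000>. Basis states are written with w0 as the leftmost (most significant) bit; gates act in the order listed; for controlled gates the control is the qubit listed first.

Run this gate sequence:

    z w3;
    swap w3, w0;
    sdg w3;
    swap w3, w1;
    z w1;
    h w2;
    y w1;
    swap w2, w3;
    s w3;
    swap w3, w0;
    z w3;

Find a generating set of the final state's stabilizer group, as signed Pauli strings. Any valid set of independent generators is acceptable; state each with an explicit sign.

The final state is stabilized by the group generated by +YIII, -IZII, +IIZI, +IIIZ; other independent generating sets are equally valid.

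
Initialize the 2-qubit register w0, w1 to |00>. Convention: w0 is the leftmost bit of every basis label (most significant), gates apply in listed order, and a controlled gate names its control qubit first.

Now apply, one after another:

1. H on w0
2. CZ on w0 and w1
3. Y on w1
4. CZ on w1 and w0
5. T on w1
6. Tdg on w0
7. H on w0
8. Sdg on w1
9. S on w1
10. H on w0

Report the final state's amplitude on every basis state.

The resulting statevector has amplitude 0 on |00>, sqrt(2)*exp(3*I*pi/4)/2 on |01>, 0 on |10>, -sqrt(2)*I/2 on |11>. Key observation: the block from step 7 through step 10 cancels to the identity and can be dropped.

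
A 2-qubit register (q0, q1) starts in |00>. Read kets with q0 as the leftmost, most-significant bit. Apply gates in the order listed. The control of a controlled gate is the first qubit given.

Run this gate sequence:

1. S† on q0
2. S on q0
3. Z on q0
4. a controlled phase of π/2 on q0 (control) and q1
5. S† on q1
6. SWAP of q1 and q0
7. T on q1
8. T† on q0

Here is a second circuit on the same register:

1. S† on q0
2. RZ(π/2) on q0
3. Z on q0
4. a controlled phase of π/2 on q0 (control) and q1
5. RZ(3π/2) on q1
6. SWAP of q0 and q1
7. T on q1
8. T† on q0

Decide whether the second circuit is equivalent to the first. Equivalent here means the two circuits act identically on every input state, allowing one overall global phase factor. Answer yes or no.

Yes, they are equivalent — the unitaries differ by at most a global phase.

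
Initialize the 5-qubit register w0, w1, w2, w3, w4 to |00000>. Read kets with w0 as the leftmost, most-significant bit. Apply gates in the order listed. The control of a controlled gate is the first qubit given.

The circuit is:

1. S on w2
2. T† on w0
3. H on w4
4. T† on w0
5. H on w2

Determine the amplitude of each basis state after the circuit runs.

The final amplitudes are 1/2 on |00000>, 1/2 on |00001>, 1/2 on |00100>, 1/2 on |00101>, and 0 on every other basis state.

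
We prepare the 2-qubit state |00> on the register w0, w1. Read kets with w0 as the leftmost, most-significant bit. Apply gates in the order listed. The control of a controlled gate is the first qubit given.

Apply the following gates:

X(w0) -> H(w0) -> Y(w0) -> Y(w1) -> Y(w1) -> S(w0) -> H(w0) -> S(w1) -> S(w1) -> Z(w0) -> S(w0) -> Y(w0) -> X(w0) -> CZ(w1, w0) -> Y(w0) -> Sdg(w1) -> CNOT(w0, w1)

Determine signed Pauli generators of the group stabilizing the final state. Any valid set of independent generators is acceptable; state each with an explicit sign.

The stabilizer group can be generated by -XX, +ZZ, among other valid generating sets.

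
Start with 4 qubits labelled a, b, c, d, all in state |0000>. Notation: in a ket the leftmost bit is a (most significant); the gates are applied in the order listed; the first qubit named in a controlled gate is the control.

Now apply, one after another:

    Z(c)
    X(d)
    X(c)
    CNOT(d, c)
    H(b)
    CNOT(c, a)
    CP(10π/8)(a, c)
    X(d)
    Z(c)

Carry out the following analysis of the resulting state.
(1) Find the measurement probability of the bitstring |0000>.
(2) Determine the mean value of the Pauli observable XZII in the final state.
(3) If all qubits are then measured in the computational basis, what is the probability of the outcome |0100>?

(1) A full measurement returns |0000> with probability 1/2.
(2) The observable XZII averages to 0.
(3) A full measurement returns |0100> with probability 1/2.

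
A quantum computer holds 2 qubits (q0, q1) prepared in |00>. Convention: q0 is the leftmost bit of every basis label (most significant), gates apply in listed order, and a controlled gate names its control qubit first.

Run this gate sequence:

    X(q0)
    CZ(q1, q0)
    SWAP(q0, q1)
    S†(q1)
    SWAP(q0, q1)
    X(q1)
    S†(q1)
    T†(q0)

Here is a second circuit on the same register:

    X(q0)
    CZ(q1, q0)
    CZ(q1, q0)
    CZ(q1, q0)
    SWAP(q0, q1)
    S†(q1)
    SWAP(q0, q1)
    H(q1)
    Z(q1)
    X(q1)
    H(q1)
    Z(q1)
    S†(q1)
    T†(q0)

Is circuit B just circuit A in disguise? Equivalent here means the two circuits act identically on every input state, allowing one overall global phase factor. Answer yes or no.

Yes: on every input state the two circuits agree up to one overall phase factor.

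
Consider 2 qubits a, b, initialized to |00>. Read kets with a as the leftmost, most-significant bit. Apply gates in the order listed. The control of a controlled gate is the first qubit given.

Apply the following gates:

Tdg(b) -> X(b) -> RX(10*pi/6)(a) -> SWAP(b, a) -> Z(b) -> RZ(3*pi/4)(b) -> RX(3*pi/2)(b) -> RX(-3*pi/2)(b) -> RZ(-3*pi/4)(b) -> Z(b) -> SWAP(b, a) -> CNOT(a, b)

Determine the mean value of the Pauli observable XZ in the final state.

The observable XZ averages to 0. Key observation: gates 4-11 undo each other exactly, leaving only the rest of the circuit to track.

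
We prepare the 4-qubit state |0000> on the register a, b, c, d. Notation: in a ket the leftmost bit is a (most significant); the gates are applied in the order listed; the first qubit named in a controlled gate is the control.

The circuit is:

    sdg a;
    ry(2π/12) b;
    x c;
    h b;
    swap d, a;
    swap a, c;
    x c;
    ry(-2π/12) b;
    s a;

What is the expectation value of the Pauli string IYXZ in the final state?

In the final state, IYXZ has expectation 0.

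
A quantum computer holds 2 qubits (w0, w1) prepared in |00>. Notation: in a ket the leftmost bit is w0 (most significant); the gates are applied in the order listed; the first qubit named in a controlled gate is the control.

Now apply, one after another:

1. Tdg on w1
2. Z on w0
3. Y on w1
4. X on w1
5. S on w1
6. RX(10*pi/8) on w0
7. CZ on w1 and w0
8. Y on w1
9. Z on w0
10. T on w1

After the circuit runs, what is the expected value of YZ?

The expectation value of YZ is sqrt(2)/2.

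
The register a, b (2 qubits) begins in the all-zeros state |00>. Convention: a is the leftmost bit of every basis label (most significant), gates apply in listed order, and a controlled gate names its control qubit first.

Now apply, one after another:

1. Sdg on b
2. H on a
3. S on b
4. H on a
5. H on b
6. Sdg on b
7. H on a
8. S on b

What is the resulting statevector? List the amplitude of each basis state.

The final amplitudes are 1/2 on |00>, 1/2 on |01>, 1/2 on |10>, 1/2 on |11>.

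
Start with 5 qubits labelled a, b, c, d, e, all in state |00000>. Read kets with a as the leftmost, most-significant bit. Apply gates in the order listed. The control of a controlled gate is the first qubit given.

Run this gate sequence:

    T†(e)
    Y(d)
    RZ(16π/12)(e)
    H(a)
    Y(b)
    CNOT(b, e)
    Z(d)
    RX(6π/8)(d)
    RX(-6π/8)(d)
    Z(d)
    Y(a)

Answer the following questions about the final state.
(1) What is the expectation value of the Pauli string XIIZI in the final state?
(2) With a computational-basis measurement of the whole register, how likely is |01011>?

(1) In the final state, XIIZI has expectation 1. Key observation: the block from step 7 through step 10 cancels to the identity and can be dropped.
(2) The probability of measuring |01011> is 1/2.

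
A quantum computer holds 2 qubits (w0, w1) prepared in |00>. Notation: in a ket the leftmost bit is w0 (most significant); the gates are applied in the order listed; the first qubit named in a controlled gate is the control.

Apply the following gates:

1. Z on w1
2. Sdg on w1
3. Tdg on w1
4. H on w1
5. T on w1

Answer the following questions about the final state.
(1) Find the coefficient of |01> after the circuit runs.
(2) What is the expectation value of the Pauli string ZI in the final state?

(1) The final state's coefficient on |01> equals sqrt(2)*exp(I*pi/4)/2.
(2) In the final state, ZI has expectation 1.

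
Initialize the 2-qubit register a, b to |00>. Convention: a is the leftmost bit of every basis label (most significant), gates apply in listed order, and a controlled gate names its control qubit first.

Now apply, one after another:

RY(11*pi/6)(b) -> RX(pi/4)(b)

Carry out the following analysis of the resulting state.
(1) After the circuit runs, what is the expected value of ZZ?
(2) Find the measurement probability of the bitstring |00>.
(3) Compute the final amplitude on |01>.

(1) The expectation value of ZZ is sqrt(6)/4.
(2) Outcome |00> occurs with probability sqrt(6)/8 + 1/2.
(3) The final state's coefficient on |01> equals -sqrt(2*sqrt(2) + 4)/8 + sqrt(6*sqrt(2) + 12)/8 + I*sqrt(4 - 2*sqrt(2))/8 + I*sqrt(12 - 6*sqrt(2))/8.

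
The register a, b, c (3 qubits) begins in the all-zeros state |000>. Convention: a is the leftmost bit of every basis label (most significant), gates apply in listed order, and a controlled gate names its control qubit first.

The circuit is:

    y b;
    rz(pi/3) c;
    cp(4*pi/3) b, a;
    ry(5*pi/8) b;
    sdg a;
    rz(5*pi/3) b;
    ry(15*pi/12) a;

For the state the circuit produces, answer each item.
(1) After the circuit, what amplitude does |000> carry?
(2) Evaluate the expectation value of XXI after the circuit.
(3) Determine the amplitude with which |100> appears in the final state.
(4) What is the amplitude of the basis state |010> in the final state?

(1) The final state's coefficient on |000> equals -I*sqrt(2 - sqrt(2))*sin(5*pi/16)/2.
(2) The expectation value of XXI is -2*sqrt(1/2 - sqrt(2)/4)*sqrt(sqrt(2)/4 + 1/2)*exp(2*I*pi/3)*sin(5*pi/16)*cos(5*pi/16) - 2*sqrt(1/2 - sqrt(2)/4)*sqrt(sqrt(2)/4 + 1/2)*exp(-2*I*pi/3)*sin(5*pi/16)*cos(5*pi/16).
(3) The final state's coefficient on |100> equals I*sqrt(sqrt(2) + 2)*sin(5*pi/16)/2.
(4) The amplitude on |010> is sqrt(2 - sqrt(2))*exp(I*pi/6)*cos(5*pi/16)/2.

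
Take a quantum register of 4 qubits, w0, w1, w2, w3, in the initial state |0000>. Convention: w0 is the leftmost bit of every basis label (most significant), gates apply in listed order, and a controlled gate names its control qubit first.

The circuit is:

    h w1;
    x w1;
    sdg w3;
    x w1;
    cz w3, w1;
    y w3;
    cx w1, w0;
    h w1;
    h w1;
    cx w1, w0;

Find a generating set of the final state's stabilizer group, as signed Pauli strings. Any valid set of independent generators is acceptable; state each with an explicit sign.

The stabilizer group can be generated by +IXII, +ZIII, +IIZI, -IIIZ, among other valid generating sets. Key observation: gates 7-10 undo each other exactly, leaving only the rest of the circuit to track.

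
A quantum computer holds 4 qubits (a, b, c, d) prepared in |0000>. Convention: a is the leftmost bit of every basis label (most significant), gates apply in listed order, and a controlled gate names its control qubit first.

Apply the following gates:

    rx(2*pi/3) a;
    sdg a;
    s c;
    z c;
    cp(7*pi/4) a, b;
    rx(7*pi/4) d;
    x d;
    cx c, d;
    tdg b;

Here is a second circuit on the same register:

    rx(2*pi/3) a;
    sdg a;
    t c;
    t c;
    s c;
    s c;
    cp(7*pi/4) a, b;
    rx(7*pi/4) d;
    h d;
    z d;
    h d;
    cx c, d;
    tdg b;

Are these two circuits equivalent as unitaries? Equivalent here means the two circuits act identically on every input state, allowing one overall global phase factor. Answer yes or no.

Yes — the two circuits implement the same unitary up to a global phase.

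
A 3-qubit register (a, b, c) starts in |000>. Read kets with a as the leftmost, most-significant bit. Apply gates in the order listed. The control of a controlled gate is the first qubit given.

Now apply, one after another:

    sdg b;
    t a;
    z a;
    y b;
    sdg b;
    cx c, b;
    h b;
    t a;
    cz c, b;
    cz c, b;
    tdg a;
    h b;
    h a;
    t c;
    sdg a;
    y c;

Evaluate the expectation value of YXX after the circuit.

The expectation value of YXX is 0. Key observation: the block from step 7 through step 12 cancels to the identity and can be dropped.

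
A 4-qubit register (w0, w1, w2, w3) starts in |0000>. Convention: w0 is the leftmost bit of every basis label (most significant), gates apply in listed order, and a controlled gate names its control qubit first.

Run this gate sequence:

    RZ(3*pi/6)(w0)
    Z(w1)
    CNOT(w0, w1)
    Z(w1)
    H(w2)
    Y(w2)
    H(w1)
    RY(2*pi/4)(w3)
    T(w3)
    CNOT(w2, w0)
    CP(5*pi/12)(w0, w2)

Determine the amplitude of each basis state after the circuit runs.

The resulting statevector has amplitude -sqrt(2)*exp(I*pi/4)/4 on |0000>, -sqrt(2)*I/4 on |0001>, 0 on |0010>, 0 on |0011>, -sqrt(2)*exp(I*pi/4)/4 on |0100>, -sqrt(2)*I/4 on |0101>, 0 on |0110>, 0 on |0111>, 0 on |1000>, 0 on |1001>, sqrt(2)*exp(2*I*pi/3)/4 on |1010>, sqrt(2)*exp(11*I*pi/12)/4 on |1011>, 0 on |1100>, 0 on |1101>, sqrt(2)*exp(2*I*pi/3)/4 on |1110>, sqrt(2)*exp(11*I*pi/12)/4 on |1111>.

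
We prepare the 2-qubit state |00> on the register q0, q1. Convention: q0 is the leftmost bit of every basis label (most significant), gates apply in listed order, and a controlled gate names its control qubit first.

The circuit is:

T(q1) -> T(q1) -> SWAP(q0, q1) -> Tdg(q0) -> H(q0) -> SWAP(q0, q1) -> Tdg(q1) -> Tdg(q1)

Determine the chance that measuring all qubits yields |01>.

Outcome |01> occurs with probability 1/2.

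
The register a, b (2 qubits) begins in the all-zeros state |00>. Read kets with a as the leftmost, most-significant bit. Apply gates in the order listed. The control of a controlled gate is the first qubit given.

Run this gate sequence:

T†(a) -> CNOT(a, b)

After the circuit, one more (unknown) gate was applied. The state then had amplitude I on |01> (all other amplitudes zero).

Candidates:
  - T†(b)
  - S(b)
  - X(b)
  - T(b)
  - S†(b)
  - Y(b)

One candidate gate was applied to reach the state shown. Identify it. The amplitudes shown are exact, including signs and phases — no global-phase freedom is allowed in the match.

The unique candidate consistent with the amplitudes is Y(b).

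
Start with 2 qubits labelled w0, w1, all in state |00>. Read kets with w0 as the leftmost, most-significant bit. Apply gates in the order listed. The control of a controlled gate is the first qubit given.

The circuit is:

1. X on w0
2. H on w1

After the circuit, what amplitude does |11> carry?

The amplitude on |11> is sqrt(2)/2.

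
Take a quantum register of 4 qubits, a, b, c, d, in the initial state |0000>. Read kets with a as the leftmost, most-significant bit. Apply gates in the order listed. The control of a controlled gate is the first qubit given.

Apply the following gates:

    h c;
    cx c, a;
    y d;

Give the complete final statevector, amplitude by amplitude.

The final amplitudes are sqrt(2)*I/2 on |0001>, sqrt(2)*I/2 on |1011>, and 0 on every other basis state.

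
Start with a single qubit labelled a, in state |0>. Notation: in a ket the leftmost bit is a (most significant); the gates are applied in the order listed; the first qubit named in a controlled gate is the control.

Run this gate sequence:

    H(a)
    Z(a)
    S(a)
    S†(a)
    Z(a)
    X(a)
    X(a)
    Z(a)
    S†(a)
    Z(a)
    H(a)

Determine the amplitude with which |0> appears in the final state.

|0> carries amplitude 1/2 - I/2 in the final state.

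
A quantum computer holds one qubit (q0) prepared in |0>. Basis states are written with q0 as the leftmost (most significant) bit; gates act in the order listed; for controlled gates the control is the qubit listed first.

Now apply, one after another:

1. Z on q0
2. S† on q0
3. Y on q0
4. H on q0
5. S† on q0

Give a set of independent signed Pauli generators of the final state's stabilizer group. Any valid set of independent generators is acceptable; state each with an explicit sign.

The stabilizer group can be generated by +Y, among other valid generating sets.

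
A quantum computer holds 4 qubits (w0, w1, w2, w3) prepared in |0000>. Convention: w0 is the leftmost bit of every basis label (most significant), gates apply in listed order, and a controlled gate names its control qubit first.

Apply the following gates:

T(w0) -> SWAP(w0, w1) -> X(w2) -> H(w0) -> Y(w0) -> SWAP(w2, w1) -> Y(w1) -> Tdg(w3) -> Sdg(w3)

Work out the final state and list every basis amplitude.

After the circuit, the state carries amplitude -sqrt(2)/2 on |0000>, sqrt(2)/2 on |1000>, and 0 on every other basis state.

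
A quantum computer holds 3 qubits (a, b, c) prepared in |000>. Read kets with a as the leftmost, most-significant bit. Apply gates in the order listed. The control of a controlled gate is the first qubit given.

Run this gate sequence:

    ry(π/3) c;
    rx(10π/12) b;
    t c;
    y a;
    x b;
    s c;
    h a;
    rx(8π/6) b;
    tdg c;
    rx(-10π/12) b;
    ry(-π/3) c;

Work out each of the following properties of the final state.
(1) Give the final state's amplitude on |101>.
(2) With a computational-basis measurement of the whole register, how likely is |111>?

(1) |101> carries amplitude 3*sqrt(2)*(1 - I)/16 in the final state.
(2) A full measurement returns |111> with probability 3/64.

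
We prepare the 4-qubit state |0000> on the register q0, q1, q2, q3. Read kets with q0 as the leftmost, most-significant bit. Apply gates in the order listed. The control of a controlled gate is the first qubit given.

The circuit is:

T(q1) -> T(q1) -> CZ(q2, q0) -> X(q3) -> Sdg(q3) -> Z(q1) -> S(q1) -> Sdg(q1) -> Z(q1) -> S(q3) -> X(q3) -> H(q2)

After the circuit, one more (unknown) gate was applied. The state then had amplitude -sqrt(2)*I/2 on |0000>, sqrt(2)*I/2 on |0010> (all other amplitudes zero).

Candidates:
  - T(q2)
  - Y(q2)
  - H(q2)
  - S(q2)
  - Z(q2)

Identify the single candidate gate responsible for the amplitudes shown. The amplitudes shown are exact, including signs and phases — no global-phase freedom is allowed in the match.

It was Y(q2) that produced the state shown. Key observation: gates 4-11 undo each other exactly, leaving only the rest of the circuit to track.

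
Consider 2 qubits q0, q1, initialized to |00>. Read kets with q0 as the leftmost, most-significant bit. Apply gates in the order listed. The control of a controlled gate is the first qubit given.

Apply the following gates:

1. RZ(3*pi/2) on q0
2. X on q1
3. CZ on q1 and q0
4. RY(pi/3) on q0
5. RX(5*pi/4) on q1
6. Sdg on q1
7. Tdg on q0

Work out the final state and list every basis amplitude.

After the circuit, the state carries amplitude sqrt(3*sqrt(2) + 6)*exp(3*I*pi/4)/4 on |00>, -sqrt(6 - 3*sqrt(2))*exp(3*I*pi/4)/4 on |01>, I*sqrt(sqrt(2) + 2)/4 on |10>, -I*sqrt(2 - sqrt(2))/4 on |11>.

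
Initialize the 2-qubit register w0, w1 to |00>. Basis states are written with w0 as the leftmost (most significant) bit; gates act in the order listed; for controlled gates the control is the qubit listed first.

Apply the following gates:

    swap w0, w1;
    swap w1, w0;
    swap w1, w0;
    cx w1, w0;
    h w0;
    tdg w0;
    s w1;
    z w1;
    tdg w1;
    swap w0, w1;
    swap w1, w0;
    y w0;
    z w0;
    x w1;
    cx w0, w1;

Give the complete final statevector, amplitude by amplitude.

The final amplitudes are 0 on |00>, -sqrt(2)*exp(I*pi/4)/2 on |01>, -sqrt(2)*I/2 on |10>, 0 on |11>.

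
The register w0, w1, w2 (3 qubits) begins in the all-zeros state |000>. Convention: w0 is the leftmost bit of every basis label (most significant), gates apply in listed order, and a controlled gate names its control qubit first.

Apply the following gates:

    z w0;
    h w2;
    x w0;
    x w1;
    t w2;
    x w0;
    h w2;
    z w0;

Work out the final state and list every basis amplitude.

The final amplitudes are 1/2 + exp(I*pi/4)/2 on |010>, 1/2 - exp(I*pi/4)/2 on |011>, and 0 on every other basis state.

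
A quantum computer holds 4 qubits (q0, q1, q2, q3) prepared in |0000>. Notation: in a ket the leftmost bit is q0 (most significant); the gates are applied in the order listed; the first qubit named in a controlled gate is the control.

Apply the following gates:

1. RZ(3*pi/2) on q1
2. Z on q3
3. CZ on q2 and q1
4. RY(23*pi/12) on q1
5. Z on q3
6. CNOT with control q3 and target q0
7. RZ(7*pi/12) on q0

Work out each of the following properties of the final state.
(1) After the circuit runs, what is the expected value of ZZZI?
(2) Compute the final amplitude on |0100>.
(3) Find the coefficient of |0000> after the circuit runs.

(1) The observable ZZZI averages to sqrt(2)/4 + sqrt(6)/4.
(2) The final state's coefficient on |0100> equals -sqrt(3)*sqrt(1/2 - sqrt(2)/4)*exp(23*I*pi/24)/2 + sqrt(sqrt(2)/4 + 1/2)*exp(23*I*pi/24)/2.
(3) The final state's coefficient on |0000> equals -sqrt(3)*sqrt(sqrt(2)/4 + 1/2)*exp(23*I*pi/24)/2 - sqrt(1/2 - sqrt(2)/4)*exp(23*I*pi/24)/2.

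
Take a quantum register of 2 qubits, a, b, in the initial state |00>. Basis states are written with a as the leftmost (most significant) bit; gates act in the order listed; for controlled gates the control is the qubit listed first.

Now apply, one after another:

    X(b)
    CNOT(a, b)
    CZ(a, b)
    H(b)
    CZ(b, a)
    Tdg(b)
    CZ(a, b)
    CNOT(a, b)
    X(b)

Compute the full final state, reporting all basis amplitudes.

The final amplitudes are sqrt(2)*exp(3*I*pi/4)/2 on |00>, sqrt(2)/2 on |01>, 0 on |10>, 0 on |11>.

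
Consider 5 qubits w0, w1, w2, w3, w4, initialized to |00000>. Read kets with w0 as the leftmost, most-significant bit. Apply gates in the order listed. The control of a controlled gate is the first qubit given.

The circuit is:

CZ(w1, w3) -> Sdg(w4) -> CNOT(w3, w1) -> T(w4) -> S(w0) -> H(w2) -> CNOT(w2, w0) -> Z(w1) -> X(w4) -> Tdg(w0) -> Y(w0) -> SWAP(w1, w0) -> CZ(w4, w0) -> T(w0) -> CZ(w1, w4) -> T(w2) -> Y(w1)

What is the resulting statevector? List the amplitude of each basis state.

The resulting statevector has amplitude -sqrt(2)/2 on |00001>, sqrt(2)/2 on |01101>, and 0 on every other basis state.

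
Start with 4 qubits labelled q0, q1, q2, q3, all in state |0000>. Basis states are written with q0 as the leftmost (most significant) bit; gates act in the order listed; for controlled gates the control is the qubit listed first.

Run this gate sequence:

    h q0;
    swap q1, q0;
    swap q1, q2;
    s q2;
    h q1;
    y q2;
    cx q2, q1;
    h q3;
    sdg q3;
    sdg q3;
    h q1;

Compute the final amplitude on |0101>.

The final state's coefficient on |0101> equals 0.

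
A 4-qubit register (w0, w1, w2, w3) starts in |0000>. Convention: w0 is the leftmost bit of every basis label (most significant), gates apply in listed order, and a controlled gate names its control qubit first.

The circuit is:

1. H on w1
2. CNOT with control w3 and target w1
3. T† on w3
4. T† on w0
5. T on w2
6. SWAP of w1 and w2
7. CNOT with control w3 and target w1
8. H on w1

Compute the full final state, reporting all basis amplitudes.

The resulting statevector has amplitude 1/2 on |0000>, 1/2 on |0010>, 1/2 on |0100>, 1/2 on |0110>, and 0 on every other basis state.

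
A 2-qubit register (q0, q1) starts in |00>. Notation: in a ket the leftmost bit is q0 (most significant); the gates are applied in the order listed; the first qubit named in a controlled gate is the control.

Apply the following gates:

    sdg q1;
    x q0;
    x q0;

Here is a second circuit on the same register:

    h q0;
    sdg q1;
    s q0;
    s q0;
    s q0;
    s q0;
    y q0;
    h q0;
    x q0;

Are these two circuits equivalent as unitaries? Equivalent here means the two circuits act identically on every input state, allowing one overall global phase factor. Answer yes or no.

No: there is an input state on which the two circuits produce genuinely different outputs (not merely differing by a phase).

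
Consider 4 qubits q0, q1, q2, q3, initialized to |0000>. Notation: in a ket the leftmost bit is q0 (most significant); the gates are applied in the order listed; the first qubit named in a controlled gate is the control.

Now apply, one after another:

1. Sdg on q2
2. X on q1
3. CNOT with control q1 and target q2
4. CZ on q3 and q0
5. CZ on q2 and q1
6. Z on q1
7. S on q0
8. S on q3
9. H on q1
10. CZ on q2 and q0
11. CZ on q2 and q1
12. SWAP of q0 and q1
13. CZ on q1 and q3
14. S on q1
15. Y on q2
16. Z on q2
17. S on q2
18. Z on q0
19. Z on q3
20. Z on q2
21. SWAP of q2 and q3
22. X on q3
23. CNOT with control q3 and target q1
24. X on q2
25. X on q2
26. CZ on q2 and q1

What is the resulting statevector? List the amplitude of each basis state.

The resulting statevector has amplitude -sqrt(2)*I/2 on |0101>, sqrt(2)*I/2 on |1101>, and 0 on every other basis state.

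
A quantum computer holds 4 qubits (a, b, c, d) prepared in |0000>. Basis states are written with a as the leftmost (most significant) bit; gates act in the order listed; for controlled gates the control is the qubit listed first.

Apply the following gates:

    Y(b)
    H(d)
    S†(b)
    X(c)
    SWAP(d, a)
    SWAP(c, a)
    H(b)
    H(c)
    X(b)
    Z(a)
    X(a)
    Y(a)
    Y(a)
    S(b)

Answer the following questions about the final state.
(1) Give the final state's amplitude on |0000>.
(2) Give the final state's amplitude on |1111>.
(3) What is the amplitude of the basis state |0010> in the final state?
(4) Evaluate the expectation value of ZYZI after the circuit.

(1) The final state's coefficient on |0000> equals sqrt(2)/2.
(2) |1111> carries amplitude 0 in the final state.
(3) The amplitude on |0010> is 0.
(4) The expectation value of ZYZI is -1.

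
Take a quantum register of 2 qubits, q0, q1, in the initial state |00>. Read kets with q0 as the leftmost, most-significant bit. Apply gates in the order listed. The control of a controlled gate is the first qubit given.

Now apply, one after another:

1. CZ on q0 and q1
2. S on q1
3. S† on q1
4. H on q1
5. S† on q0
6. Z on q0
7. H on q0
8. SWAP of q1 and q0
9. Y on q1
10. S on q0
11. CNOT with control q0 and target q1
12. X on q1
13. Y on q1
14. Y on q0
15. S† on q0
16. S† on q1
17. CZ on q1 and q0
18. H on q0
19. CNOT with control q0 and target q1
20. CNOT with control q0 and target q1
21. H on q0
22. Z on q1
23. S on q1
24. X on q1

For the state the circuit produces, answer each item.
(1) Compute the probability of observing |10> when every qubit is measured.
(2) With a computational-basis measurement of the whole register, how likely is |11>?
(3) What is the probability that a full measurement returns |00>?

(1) Outcome |10> occurs with probability 1/4. Key observation: gates 18-21 undo each other exactly, leaving only the rest of the circuit to track.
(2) Outcome |11> occurs with probability 1/4.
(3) A full measurement returns |00> with probability 1/4.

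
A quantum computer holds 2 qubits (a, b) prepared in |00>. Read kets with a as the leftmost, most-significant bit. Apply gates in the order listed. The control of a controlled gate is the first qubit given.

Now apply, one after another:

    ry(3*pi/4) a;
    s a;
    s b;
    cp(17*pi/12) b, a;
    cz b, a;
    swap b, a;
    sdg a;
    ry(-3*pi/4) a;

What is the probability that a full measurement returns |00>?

The probability of measuring |00> is 3/8 - sqrt(2)/4.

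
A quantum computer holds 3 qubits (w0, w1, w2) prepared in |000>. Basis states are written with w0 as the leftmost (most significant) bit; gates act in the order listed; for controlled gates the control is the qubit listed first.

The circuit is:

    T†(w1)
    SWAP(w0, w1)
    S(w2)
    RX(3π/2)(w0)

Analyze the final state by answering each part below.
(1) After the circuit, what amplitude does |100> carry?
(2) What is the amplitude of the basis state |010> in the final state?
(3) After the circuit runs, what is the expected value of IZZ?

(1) |100> carries amplitude -sqrt(2)*I/2 in the final state.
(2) The final state's coefficient on |010> equals 0.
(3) In the final state, IZZ has expectation 1.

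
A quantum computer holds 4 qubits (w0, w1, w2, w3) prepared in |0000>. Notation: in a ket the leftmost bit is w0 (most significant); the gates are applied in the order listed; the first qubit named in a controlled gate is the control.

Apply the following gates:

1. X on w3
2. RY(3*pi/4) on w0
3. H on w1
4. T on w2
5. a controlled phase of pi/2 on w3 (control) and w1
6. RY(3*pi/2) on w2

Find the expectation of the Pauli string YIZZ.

In the final state, YIZZ has expectation 0.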